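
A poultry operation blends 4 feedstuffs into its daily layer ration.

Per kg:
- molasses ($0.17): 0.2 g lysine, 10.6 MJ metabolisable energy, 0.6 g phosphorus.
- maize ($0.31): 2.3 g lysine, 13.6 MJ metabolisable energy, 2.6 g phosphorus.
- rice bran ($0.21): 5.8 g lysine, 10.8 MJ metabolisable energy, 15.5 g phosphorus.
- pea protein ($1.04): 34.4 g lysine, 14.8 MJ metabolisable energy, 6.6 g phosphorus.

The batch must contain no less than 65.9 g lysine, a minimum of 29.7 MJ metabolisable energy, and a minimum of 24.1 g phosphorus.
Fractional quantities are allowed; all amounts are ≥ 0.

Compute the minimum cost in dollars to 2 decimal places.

$2.02

Let x1 = kg of molasses, x2 = kg of maize, x3 = kg of rice bran, x4 = kg of pea protein.
Minimise 0.17x1 + 0.31x2 + 0.21x3 + 1.04x4 s.t.:
  0.2x1 + 2.3x2 + 5.8x3 + 34.4x4 ≥ 65.9   (lysine)
  10.6x1 + 13.6x2 + 10.8x3 + 14.8x4 ≥ 29.7   (metabolisable energy)
  0.6x1 + 2.6x2 + 15.5x3 + 6.6x4 ≥ 24.1   (phosphorus)
  x1, x2, x3, x4 ≥ 0.
The optimal basis is {rice bran, pea protein}; molasses, maize drop out. The lysine and phosphorus requirements are met with equality.
Solving gives x3 = 0.7963, x4 = 1.781.
Cost = 0.21·0.7963 + 1.04·1.781 = 2.0195.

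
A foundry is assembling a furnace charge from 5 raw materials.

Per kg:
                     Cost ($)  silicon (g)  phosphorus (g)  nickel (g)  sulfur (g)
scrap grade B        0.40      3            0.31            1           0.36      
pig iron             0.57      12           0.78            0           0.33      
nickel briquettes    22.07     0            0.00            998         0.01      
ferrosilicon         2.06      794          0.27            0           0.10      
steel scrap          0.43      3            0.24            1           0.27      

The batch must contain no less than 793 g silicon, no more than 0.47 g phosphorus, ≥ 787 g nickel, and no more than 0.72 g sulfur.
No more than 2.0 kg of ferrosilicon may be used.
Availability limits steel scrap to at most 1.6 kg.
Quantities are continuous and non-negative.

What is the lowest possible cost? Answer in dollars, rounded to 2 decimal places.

$19.46

This is a linear program. Let x1 = kg of scrap grade B, x2 = kg of pig iron, x3 = kg of nickel briquettes, x4 = kg of ferrosilicon, x5 = kg of steel scrap.
min 0.4x1 + 0.57x2 + 22.07x3 + 2.06x4 + 0.43x5 with:
  3x1 + 12x2 + 794x4 + 3x5 ≥ 793   (silicon)
  0.31x1 + 0.78x2 + 0.27x4 + 0.24x5 ≤ 0.47   (phosphorus)
  1x1 + 998x3 + 1x5 ≥ 787   (nickel)
  0.36x1 + 0.33x2 + 0.01x3 + 0.1x4 + 0.27x5 ≤ 0.72   (sulfur)
  x4 ≤ 2
  x5 ≤ 1.6
  x1, x2, x3, x4, x5 ≥ 0.
The minimum-cost mix takes nothing from scrap grade B, pig iron, steel scrap — only nickel briquettes, ferrosilicon. There the silicon and nickel constraints are tight.
Solving gives x3 = 0.7886, x4 = 0.9987.
Cost = 22.07·0.7886 + 2.06·0.9987 = 19.4617.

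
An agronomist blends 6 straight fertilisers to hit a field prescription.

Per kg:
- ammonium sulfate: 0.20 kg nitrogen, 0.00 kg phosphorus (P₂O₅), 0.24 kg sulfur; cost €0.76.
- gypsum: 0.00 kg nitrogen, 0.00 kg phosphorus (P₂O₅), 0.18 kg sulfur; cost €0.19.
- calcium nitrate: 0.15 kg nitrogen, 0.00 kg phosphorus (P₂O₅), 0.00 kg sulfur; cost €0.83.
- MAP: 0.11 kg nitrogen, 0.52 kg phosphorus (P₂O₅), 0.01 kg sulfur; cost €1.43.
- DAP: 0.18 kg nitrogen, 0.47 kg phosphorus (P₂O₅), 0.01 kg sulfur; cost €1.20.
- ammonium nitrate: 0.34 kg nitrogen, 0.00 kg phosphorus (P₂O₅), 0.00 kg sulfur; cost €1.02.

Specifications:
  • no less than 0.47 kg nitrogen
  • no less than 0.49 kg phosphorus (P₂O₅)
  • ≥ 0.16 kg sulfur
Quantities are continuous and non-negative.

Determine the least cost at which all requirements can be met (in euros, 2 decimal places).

€2.20

Let x1 = kg of ammonium sulfate, x2 = kg of gypsum, x3 = kg of calcium nitrate, x4 = kg of MAP, x5 = kg of DAP, x6 = kg of ammonium nitrate.
Minimise 0.76x1 + 0.19x2 + 0.83x3 + 1.43x4 + 1.2x5 + 1.02x6 subject to:
  0.2x1 + 0.15x3 + 0.11x4 + 0.18x5 + 0.34x6 ≥ 0.47   (nitrogen)
  0.52x4 + 0.47x5 ≥ 0.49   (phosphorus (P₂O₅))
  0.24x1 + 0.18x2 + 0.01x4 + 0.01x5 ≥ 0.16   (sulfur)
  x1, x2, x3, x4, x5, x6 ≥ 0.
At the optimum only ammonium sulfate, DAP, ammonium nitrate are positive (gypsum, calcium nitrate, MAP = 0). The nitrogen, phosphorus (P₂O₅), sulfur requirements are met with equality.
Solving gives x1 = 0.6232, x5 = 1.043, x6 = 0.4638.
Hence cost = 0.76·0.6232 + 1.2·1.043 + 1.02·0.4638 = €2.1983.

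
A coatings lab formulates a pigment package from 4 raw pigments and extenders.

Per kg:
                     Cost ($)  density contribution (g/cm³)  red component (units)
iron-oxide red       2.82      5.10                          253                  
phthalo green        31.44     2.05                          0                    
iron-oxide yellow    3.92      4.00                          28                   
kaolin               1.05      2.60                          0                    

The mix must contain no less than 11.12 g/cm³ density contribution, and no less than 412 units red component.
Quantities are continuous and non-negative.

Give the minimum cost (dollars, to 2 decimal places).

$5.73

Set it up as a linear program. Let x1 = kg of iron-oxide red, x2 = kg of phthalo green, x3 = kg of iron-oxide yellow, x4 = kg of kaolin.
Minimize 2.82x1 + 31.44x2 + 3.92x3 + 1.05x4 with:
  5.1x1 + 2.05x2 + 4x3 + 2.6x4 ≥ 11.12   (density contribution)
  253x1 + 28x3 ≥ 412   (red component)
  x1, x2, x3, x4 ≥ 0.
At the optimum only iron-oxide red, kaolin are positive (phthalo green, iron-oxide yellow = 0). Binding constraints: density contribution and red component.
Solving gives x1 = 1.628, x4 = 1.083.
Objective = 2.82·1.628 + 1.05·1.083 = 5.7281.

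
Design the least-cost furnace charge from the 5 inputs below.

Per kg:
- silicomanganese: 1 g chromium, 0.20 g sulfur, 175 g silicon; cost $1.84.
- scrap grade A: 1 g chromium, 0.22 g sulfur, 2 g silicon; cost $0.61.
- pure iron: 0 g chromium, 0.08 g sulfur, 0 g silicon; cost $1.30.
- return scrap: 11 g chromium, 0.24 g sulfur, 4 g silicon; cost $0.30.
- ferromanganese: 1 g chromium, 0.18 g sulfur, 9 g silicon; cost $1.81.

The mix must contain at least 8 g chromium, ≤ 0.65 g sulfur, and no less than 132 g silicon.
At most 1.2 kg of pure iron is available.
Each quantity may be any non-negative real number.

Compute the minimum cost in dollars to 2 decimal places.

$1.56

Let x1 = kg of silicomanganese, x2 = kg of scrap grade A, x3 = kg of pure iron, x4 = kg of return scrap, x5 = kg of ferromanganese.
Minimize 1.84x1 + 0.61x2 + 1.3x3 + 0.3x4 + 1.81x5 with:
  1x1 + 1x2 + 11x4 + 1x5 ≥ 8   (chromium)
  0.2x1 + 0.22x2 + 0.08x3 + 0.24x4 + 0.18x5 ≤ 0.65   (sulfur)
  175x1 + 2x2 + 4x4 + 9x5 ≥ 132   (silicon)
  x3 ≤ 1.2
  x1, x2, x3, x4, x5 ≥ 0.
The minimum-cost mix takes nothing from scrap grade A, pure iron, ferromanganese — only silicomanganese, return scrap. The chromium and silicon requirements are met with equality.
Solving gives x1 = 0.7392, x4 = 0.6601.
Objective = 1.84·0.7392 + 0.3·0.6601 = 1.5582.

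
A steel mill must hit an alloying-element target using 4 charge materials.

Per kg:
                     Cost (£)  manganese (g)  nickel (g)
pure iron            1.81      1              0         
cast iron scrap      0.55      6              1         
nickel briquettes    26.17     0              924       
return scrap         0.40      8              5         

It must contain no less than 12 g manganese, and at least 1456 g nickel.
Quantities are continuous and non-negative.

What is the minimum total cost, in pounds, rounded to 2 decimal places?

£41.63

Let x1 = kg of pure iron, x2 = kg of cast iron scrap, x3 = kg of nickel briquettes, x4 = kg of return scrap.
min 1.81x1 + 0.55x2 + 26.17x3 + 0.4x4 with:
  1x1 + 6x2 + 8x4 ≥ 12   (manganese)
  1x2 + 924x3 + 5x4 ≥ 1456   (nickel)
  x1, x2, x3, x4 ≥ 0.
The cheapest feasible vertex uses only nickel briquettes, return scrap; pure iron, cast iron scrap are not used. Binding constraints: manganese and nickel.
That vertex is x3 = 1.568, x4 = 1.5.
Hence cost = 26.17·1.568 + 0.4·1.5 = £41.6346.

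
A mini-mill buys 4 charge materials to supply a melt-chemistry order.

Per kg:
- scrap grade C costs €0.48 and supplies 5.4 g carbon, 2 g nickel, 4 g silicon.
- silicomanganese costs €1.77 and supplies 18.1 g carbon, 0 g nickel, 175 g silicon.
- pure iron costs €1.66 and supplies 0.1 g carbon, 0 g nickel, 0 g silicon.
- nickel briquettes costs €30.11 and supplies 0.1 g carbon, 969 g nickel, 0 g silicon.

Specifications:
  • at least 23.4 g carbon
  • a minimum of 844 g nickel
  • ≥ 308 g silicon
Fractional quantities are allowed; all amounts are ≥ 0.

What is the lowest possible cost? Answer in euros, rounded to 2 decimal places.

€29.34

Set it up as a linear program. Let x1 = kg of scrap grade C, x2 = kg of silicomanganese, x3 = kg of pure iron, x4 = kg of nickel briquettes.
Minimize 0.48x1 + 1.77x2 + 1.66x3 + 30.11x4 s.t.:
  5.4x1 + 18.1x2 + 0.1x3 + 0.1x4 ≥ 23.4   (carbon)
  2x1 + 969x4 ≥ 844   (nickel)
  4x1 + 175x2 ≥ 308   (silicon)
  x1, x2, x3, x4 ≥ 0.
At the optimum only silicomanganese, nickel briquettes are positive (scrap grade C, pure iron = 0). Binding constraints: nickel and silicon.
So silicomanganese = 1.76 kg, nickel briquettes = 0.871 kg.
Cost = 1.77·1.76 + 30.11·0.871 = 29.3410.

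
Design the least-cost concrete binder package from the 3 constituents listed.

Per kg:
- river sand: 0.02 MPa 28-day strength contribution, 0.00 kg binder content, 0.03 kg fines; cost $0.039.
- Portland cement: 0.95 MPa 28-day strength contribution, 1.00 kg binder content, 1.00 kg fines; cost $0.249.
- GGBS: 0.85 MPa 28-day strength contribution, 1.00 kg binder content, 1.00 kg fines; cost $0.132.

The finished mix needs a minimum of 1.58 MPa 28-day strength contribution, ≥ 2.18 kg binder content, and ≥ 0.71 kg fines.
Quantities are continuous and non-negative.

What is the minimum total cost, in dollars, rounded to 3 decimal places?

Set it up as a linear program. Let x1 = kg of river sand, x2 = kg of Portland cement, x3 = kg of GGBS.
min 0.039x1 + 0.249x2 + 0.132x3 s.t.:
  0.02x1 + 0.95x2 + 0.85x3 ≥ 1.58   (28-day strength contribution)
  1x2 + 1x3 ≥ 2.18   (binder content)
  0.03x1 + 1x2 + 1x3 ≥ 0.71   (fines)
  x1, x2, x3 ≥ 0.
The optimal basis is {GGBS}; river sand, Portland cement drop out. Binding constraint: binder content.
That vertex is x3 = 2.18.
Hence cost = 0.132·2.18 = $0.28776.

$0.288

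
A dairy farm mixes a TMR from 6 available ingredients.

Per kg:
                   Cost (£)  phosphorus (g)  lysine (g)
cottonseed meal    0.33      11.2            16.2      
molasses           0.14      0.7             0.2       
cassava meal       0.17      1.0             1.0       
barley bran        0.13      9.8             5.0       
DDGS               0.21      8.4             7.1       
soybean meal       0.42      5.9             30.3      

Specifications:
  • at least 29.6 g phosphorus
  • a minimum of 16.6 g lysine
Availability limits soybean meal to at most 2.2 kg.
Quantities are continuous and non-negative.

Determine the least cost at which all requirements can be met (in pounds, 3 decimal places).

This is a linear program. Let x1 = kg of cottonseed meal, x2 = kg of molasses, x3 = kg of cassava meal, x4 = kg of barley bran, x5 = kg of DDGS, x6 = kg of soybean meal.
Minimise 0.33x1 + 0.14x2 + 0.17x3 + 0.13x4 + 0.21x5 + 0.42x6 with:
  11.2x1 + 0.7x2 + 1x3 + 9.8x4 + 8.4x5 + 5.9x6 ≥ 29.6   (phosphorus)
  16.2x1 + 0.2x2 + 1x3 + 5x4 + 7.1x5 + 30.3x6 ≥ 16.6   (lysine)
  x6 ≤ 2.2
  x1, x2, x3, x4, x5, x6 ≥ 0.
The minimum-cost mix takes nothing from cottonseed meal, molasses, cassava meal, DDGS — only barley bran, soybean meal. The phosphorus and lysine requirements are met with equality.
Solving gives x4 = 2.987, x6 = 0.05489.
Hence cost = 0.13·2.987 + 0.42·0.05489 = £0.41136.

£0.411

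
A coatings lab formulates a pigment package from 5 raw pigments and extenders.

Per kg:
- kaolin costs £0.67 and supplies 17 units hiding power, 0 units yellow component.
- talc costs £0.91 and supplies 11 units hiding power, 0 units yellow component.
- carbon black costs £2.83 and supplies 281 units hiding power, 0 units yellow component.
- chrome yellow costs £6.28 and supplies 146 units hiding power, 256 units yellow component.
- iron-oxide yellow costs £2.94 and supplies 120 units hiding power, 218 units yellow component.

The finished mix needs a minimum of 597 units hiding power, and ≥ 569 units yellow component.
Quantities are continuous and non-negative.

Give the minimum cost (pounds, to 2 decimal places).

Let x1 = kg of kaolin, x2 = kg of talc, x3 = kg of carbon black, x4 = kg of chrome yellow, x5 = kg of iron-oxide yellow.
Minimize 0.67x1 + 0.91x2 + 2.83x3 + 6.28x4 + 2.94x5 s.t.:
  17x1 + 11x2 + 281x3 + 146x4 + 120x5 ≥ 597   (hiding power)
  256x4 + 218x5 ≥ 569   (yellow component)
  x1, x2, x3, x4, x5 ≥ 0.
The minimum-cost mix takes nothing from kaolin, talc, chrome yellow — only carbon black, iron-oxide yellow. There the hiding power and yellow component constraints are tight.
So carbon black = 1.01 kg, iron-oxide yellow = 2.61 kg.
Cost = 2.83·1.01 + 2.94·2.61 = 10.5317.

£10.53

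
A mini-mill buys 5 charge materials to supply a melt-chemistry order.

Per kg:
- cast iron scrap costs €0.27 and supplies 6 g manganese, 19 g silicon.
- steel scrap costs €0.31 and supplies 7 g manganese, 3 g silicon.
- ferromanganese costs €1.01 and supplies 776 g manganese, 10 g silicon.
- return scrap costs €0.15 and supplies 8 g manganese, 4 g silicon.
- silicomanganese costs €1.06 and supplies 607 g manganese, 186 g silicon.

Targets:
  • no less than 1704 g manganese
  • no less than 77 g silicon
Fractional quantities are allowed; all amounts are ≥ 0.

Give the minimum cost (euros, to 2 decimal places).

€2.30

Let x1 = kg of cast iron scrap, x2 = kg of steel scrap, x3 = kg of ferromanganese, x4 = kg of return scrap, x5 = kg of silicomanganese.
min 0.27x1 + 0.31x2 + 1.01x3 + 0.15x4 + 1.06x5 subject to:
  6x1 + 7x2 + 776x3 + 8x4 + 607x5 ≥ 1704   (manganese)
  19x1 + 3x2 + 10x3 + 4x4 + 186x5 ≥ 77   (silicon)
  x1, x2, x3, x4, x5 ≥ 0.
The optimal basis is {ferromanganese, silicomanganese}; cast iron scrap, steel scrap, return scrap drop out. The manganese and silicon requirements are met with equality.
So ferromanganese = 1.954 kg, silicomanganese = 0.3089 kg.
Cost = 1.01·1.954 + 1.06·0.3089 = 2.3010.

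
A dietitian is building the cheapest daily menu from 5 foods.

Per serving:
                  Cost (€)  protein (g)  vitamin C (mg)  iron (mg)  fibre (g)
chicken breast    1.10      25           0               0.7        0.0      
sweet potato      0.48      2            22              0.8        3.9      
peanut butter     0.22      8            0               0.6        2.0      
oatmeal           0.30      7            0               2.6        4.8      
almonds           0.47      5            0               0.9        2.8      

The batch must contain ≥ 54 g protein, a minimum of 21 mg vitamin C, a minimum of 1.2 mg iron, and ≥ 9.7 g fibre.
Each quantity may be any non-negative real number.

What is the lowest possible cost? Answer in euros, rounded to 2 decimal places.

€1.89

This is a linear program. Let x1 = servings of chicken breast, x2 = servings of sweet potato, x3 = servings of peanut butter, x4 = servings of oatmeal, x5 = servings of almonds.
min 1.1x1 + 0.48x2 + 0.22x3 + 0.3x4 + 0.47x5 with:
  25x1 + 2x2 + 8x3 + 7x4 + 5x5 ≥ 54   (protein)
  22x2 ≥ 21   (vitamin C)
  0.7x1 + 0.8x2 + 0.6x3 + 2.6x4 + 0.9x5 ≥ 1.2   (iron)
  3.9x2 + 2x3 + 4.8x4 + 2.8x5 ≥ 9.7   (fibre)
  x1, x2, x3, x4, x5 ≥ 0.
The cheapest feasible vertex uses only sweet potato, peanut butter; chicken breast, oatmeal, almonds are not used. There the protein and vitamin C constraints are tight.
Optimal quantities: sweet potato = 0.9545 servings, peanut butter = 6.511 servings.
Objective = 0.48·0.9545 + 0.22·6.511 = 1.8906.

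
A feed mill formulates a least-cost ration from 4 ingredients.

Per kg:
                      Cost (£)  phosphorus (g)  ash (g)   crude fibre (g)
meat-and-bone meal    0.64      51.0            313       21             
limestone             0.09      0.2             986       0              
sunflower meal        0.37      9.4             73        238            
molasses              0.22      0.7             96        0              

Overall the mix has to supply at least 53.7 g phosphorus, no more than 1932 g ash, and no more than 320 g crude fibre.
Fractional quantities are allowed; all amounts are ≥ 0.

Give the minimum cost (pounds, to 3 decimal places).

£0.674

Treat it as an LP. Let x1 = kg of meat-and-bone meal, x2 = kg of limestone, x3 = kg of sunflower meal, x4 = kg of molasses.
Minimize 0.64x1 + 0.09x2 + 0.37x3 + 0.22x4 s.t.:
  51x1 + 0.2x2 + 9.4x3 + 0.7x4 ≥ 53.7   (phosphorus)
  313x1 + 986x2 + 73x3 + 96x4 ≤ 1932   (ash)
  21x1 + 238x3 ≤ 320   (crude fibre)
  x1, x2, x3, x4 ≥ 0.
At the optimum only meat-and-bone meal is positive (limestone, sunflower meal, molasses = 0). There the phosphorus constraint is tight.
That vertex is x1 = 1.053.
Hence cost = 0.64·1.053 = £0.67392.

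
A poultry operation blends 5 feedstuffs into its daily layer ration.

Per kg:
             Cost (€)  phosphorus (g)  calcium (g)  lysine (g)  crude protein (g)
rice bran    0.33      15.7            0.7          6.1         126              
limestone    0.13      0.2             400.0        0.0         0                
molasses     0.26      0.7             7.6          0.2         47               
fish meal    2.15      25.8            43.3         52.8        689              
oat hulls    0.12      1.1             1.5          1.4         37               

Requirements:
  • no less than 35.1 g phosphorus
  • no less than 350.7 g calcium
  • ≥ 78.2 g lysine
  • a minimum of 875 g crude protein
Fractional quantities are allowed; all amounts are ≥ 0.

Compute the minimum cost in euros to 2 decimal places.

Let x1 = kg of rice bran, x2 = kg of limestone, x3 = kg of molasses, x4 = kg of fish meal, x5 = kg of oat hulls.
Minimize 0.33x1 + 0.13x2 + 0.26x3 + 2.15x4 + 0.12x5 subject to:
  15.7x1 + 0.2x2 + 0.7x3 + 25.8x4 + 1.1x5 ≥ 35.1   (phosphorus)
  0.7x1 + 400x2 + 7.6x3 + 43.3x4 + 1.5x5 ≥ 350.7   (calcium)
  6.1x1 + 0.2x3 + 52.8x4 + 1.4x5 ≥ 78.2   (lysine)
  126x1 + 47x3 + 689x4 + 37x5 ≥ 875   (crude protein)
  x1, x2, x3, x4, x5 ≥ 0.
At the optimum only limestone, fish meal are positive (rice bran, molasses, oat hulls = 0). The calcium and lysine requirements are met with equality.
Optimal quantities: limestone = 0.7164 kg, fish meal = 1.481 kg.
Hence cost = 0.13·0.7164 + 2.15·1.481 = €3.2773.

€3.28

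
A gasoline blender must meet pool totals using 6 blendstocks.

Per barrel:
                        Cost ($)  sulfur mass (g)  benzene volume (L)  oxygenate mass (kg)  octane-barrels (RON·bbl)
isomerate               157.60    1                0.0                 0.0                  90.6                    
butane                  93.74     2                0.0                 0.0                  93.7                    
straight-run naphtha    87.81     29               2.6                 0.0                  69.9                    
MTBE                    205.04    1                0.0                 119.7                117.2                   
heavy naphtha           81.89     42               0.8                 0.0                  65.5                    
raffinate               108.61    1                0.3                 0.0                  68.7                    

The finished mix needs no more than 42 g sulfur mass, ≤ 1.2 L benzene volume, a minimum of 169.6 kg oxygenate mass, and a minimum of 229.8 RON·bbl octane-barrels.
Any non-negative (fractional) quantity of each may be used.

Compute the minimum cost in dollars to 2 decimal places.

Let x1 = barrels of isomerate, x2 = barrels of butane, x3 = barrels of straight-run naphtha, x4 = barrels of MTBE, x5 = barrels of heavy naphtha, x6 = barrels of raffinate.
min 157.6x1 + 93.74x2 + 87.81x3 + 205.04x4 + 81.89x5 + 108.61x6 with:
  1x1 + 2x2 + 29x3 + 1x4 + 42x5 + 1x6 ≤ 42   (sulfur mass)
  2.6x3 + 0.8x5 + 0.3x6 ≤ 1.2   (benzene volume)
  119.7x4 ≥ 169.6   (oxygenate mass)
  90.6x1 + 93.7x2 + 69.9x3 + 117.2x4 + 65.5x5 + 68.7x6 ≥ 229.8   (octane-barrels)
  x1, x2, x3, x4, x5, x6 ≥ 0.
The optimal basis is {butane, MTBE}; isomerate, straight-run naphtha, heavy naphtha, raffinate drop out. The oxygenate mass and octane-barrels requirements are met with equality.
So butane = 0.68028 barrels, MTBE = 1.4169 barrels.
Cost = 93.74·0.68028 + 205.04·1.4169 = 354.2906.

$354.29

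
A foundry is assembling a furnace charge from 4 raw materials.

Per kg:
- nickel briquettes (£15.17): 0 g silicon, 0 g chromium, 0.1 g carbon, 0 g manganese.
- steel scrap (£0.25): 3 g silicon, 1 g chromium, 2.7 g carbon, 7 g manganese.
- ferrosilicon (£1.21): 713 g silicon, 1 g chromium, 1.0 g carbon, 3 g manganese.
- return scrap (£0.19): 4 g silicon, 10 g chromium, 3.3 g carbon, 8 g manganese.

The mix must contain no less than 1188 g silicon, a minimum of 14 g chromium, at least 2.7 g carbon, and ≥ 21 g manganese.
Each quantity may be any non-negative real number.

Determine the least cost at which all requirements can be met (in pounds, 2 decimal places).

£2.38

This is a linear program. Let x1 = kg of nickel briquettes, x2 = kg of steel scrap, x3 = kg of ferrosilicon, x4 = kg of return scrap.
Minimise 15.17x1 + 0.25x2 + 1.21x3 + 0.19x4 with:
  3x2 + 713x3 + 4x4 ≥ 1188   (silicon)
  1x2 + 1x3 + 10x4 ≥ 14   (chromium)
  0.1x1 + 2.7x2 + 1x3 + 3.3x4 ≥ 2.7   (carbon)
  7x2 + 3x3 + 8x4 ≥ 21   (manganese)
  x1, x2, x3, x4 ≥ 0.
The optimal basis is {ferrosilicon, return scrap}; nickel briquettes, steel scrap drop out. The silicon and manganese requirements are met with equality.
Optimal quantities: ferrosilicon = 1.655 kg, return scrap = 2.004 kg.
Total cost: 1.21·1.655 + 0.19·2.004 = 2.3833.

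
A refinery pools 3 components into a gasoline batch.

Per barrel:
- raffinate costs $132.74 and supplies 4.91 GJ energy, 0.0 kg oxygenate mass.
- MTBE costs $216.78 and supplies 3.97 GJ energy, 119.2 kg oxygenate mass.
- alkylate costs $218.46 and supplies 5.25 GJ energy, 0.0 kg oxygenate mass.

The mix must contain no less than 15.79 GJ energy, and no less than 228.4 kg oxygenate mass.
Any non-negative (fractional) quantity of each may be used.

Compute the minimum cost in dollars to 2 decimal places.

This is a linear program. Let x1 = barrels of raffinate, x2 = barrels of MTBE, x3 = barrels of alkylate.
Minimise 132.74x1 + 216.78x2 + 218.46x3 with:
  4.91x1 + 3.97x2 + 5.25x3 ≥ 15.79   (energy)
  119.2x2 ≥ 228.4   (oxygenate mass)
  x1, x2, x3 ≥ 0.
The minimum-cost mix takes nothing from alkylate — only raffinate, MTBE. There the energy and oxygenate mass constraints are tight.
Solving gives x1 = 1.6666, x2 = 1.9161.
Cost = 132.74·1.6666 + 216.78·1.9161 = 636.5966.

$636.60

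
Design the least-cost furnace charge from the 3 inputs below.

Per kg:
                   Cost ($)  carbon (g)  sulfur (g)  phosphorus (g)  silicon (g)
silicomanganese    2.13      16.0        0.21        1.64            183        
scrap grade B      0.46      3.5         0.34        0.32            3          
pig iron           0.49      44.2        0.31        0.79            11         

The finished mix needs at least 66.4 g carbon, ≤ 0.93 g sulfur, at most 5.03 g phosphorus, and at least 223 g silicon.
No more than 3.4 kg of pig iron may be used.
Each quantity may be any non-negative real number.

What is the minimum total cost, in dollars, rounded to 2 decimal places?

This is a linear program. Let x1 = kg of silicomanganese, x2 = kg of scrap grade B, x3 = kg of pig iron.
Minimize 2.13x1 + 0.46x2 + 0.49x3 with:
  16x1 + 3.5x2 + 44.2x3 ≥ 66.4   (carbon)
  0.21x1 + 0.34x2 + 0.31x3 ≤ 0.93   (sulfur)
  1.64x1 + 0.32x2 + 0.79x3 ≤ 5.03   (phosphorus)
  183x1 + 3x2 + 11x3 ≥ 223   (silicon)
  x3 ≤ 3.4
  x1, x2, x3 ≥ 0.
At the optimum only silicomanganese, pig iron are positive (scrap grade B = 0). Binding constraints: carbon and silicon.
Solving gives x1 = 1.153, x3 = 1.085.
Cost = 2.13·1.153 + 0.49·1.085 = 2.9875.

$2.99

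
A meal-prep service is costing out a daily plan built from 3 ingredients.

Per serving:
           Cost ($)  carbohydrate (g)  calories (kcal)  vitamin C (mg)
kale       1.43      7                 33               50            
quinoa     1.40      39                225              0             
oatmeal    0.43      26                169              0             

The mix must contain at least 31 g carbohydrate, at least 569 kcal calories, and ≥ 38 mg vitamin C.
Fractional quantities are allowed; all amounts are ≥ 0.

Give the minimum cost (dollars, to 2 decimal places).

Set it up as a linear program. Let x1 = servings of kale, x2 = servings of quinoa, x3 = servings of oatmeal.
min 1.43x1 + 1.4x2 + 0.43x3 subject to:
  7x1 + 39x2 + 26x3 ≥ 31   (carbohydrate)
  33x1 + 225x2 + 169x3 ≥ 569   (calories)
  50x1 ≥ 38   (vitamin C)
  x1, x2, x3 ≥ 0.
The optimal basis is {kale, oatmeal}; quinoa drops out. The calories and vitamin C requirements are met with equality.
That vertex is x1 = 0.76, x3 = 3.218.
Cost = 1.43·0.76 + 0.43·3.218 = 2.4705.

$2.47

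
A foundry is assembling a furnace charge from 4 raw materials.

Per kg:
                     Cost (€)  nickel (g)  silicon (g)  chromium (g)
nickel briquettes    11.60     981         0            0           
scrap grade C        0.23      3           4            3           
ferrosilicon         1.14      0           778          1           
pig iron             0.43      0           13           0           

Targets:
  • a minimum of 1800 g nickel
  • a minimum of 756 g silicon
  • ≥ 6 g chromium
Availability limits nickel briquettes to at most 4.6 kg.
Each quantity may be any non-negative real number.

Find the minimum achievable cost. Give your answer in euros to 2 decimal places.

€22.71

Treat it as an LP. Let x1 = kg of nickel briquettes, x2 = kg of scrap grade C, x3 = kg of ferrosilicon, x4 = kg of pig iron.
Minimise 11.6x1 + 0.23x2 + 1.14x3 + 0.43x4 with:
  981x1 + 3x2 ≥ 1800   (nickel)
  4x2 + 778x3 + 13x4 ≥ 756   (silicon)
  3x2 + 1x3 ≥ 6   (chromium)
  x1 ≤ 4.6
  x1, x2, x3, x4 ≥ 0.
At the optimum only nickel briquettes, scrap grade C, ferrosilicon are positive (pig iron = 0). Binding constraints: nickel, silicon, chromium.
Solving gives x1 = 1.83, x2 = 1.679, x3 = 0.9631.
Hence cost = 11.6·1.83 + 0.23·1.679 + 1.14·0.9631 = €22.7121.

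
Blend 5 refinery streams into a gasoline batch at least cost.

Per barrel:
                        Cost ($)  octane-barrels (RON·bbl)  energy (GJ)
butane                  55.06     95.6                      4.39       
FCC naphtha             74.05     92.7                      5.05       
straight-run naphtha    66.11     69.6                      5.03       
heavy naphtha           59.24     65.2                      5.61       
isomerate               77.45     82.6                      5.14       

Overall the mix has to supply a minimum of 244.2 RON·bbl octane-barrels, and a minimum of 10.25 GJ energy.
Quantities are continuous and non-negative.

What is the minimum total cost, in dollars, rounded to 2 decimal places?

Let x1 = barrels of butane, x2 = barrels of FCC naphtha, x3 = barrels of straight-run naphtha, x4 = barrels of heavy naphtha, x5 = barrels of isomerate.
min 55.06x1 + 74.05x2 + 66.11x3 + 59.24x4 + 77.45x5 subject to:
  95.6x1 + 92.7x2 + 69.6x3 + 65.2x4 + 82.6x5 ≥ 244.2   (octane-barrels)
  4.39x1 + 5.05x2 + 5.03x3 + 5.61x4 + 5.14x5 ≥ 10.25   (energy)
  x1, x2, x3, x4, x5 ≥ 0.
The optimal basis is {butane}; FCC naphtha, straight-run naphtha, heavy naphtha, isomerate drop out. There the octane-barrels constraint is tight.
So butane = 2.55439 barrels.
Hence cost = 55.06·2.55439 = $140.6447.

$140.64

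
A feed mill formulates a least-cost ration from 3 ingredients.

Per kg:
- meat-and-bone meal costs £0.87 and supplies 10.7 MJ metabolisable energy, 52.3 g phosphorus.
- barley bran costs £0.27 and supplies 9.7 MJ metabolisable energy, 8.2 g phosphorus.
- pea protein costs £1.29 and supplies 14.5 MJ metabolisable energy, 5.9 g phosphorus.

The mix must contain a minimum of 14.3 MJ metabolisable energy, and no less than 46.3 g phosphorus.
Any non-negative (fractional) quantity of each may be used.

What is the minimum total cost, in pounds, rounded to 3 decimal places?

Treat it as an LP. Let x1 = kg of meat-and-bone meal, x2 = kg of barley bran, x3 = kg of pea protein.
min 0.87x1 + 0.27x2 + 1.29x3 s.t.:
  10.7x1 + 9.7x2 + 14.5x3 ≥ 14.3   (metabolisable energy)
  52.3x1 + 8.2x2 + 5.9x3 ≥ 46.3   (phosphorus)
  x1, x2, x3 ≥ 0.
The cheapest feasible vertex uses only meat-and-bone meal, barley bran; pea protein is not used. There the metabolisable energy and phosphorus constraints are tight.
So meat-and-bone meal = 0.7909 kg, barley bran = 0.6018 kg.
Hence cost = 0.87·0.7909 + 0.27·0.6018 = £0.85057.

£0.851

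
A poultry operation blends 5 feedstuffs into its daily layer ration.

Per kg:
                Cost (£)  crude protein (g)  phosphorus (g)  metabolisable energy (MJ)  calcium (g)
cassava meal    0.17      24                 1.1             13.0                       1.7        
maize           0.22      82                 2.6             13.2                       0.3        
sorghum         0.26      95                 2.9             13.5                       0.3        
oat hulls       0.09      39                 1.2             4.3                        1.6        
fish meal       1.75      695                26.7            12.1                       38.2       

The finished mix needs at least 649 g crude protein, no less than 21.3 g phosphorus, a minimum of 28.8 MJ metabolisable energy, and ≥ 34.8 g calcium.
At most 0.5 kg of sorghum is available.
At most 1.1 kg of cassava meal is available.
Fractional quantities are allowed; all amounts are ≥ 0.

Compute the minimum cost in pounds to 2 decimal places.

£1.67

Let x1 = kg of cassava meal, x2 = kg of maize, x3 = kg of sorghum, x4 = kg of oat hulls, x5 = kg of fish meal.
Minimise 0.17x1 + 0.22x2 + 0.26x3 + 0.09x4 + 1.75x5 s.t.:
  24x1 + 82x2 + 95x3 + 39x4 + 695x5 ≥ 649   (crude protein)
  1.1x1 + 2.6x2 + 2.9x3 + 1.2x4 + 26.7x5 ≥ 21.3   (phosphorus)
  13x1 + 13.2x2 + 13.5x3 + 4.3x4 + 12.1x5 ≥ 28.8   (metabolisable energy)
  1.7x1 + 0.3x2 + 0.3x3 + 1.6x4 + 38.2x5 ≥ 34.8   (calcium)
  x3 ≤ 0.5
  x1 ≤ 1.1
  x1, x2, x3, x4, x5 ≥ 0.
The minimum-cost mix takes nothing from cassava meal, maize, sorghum — only oat hulls, fish meal. The metabolisable energy and calcium requirements are met with equality.
That vertex is x4 = 4.687, x5 = 0.7147.
Objective = 0.09·4.687 + 1.75·0.7147 = 1.6726.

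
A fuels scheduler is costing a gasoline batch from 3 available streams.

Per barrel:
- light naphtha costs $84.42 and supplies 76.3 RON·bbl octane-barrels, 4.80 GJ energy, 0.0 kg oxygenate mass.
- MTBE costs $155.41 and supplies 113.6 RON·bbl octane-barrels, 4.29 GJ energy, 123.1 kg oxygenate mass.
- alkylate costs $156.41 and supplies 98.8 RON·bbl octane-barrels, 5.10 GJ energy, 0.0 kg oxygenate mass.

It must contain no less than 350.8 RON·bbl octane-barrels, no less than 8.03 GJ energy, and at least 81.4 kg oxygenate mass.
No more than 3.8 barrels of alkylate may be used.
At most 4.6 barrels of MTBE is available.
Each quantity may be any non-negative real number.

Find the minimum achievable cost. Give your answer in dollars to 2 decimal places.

Let x1 = barrels of light naphtha, x2 = barrels of MTBE, x3 = barrels of alkylate.
Minimize 84.42x1 + 155.41x2 + 156.41x3 s.t.:
  76.3x1 + 113.6x2 + 98.8x3 ≥ 350.8   (octane-barrels)
  4.8x1 + 4.29x2 + 5.1x3 ≥ 8.03   (energy)
  123.1x2 ≥ 81.4   (oxygenate mass)
  x3 ≤ 3.8
  x2 ≤ 4.6
  x1, x2, x3 ≥ 0.
The optimal basis is {light naphtha, MTBE}; alkylate drops out. The octane-barrels and oxygenate mass requirements are met with equality.
Solving gives x1 = 3.61313, x2 = 0.661251.
Total cost: 84.42·3.61313 + 155.41·0.661251 = 407.7855.

$407.79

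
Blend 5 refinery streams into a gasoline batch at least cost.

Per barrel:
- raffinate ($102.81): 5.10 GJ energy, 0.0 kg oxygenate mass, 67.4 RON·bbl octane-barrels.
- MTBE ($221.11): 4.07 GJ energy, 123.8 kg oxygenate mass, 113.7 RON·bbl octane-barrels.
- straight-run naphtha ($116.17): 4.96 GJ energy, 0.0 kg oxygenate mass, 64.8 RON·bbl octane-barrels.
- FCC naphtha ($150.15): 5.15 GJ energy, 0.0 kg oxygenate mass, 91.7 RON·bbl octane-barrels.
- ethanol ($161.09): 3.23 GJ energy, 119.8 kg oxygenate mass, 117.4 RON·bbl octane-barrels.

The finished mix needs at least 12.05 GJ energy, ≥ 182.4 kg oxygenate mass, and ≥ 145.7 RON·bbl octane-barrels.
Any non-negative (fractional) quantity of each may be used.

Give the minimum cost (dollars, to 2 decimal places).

This is a linear program. Let x1 = barrels of raffinate, x2 = barrels of MTBE, x3 = barrels of straight-run naphtha, x4 = barrels of FCC naphtha, x5 = barrels of ethanol.
min 102.81x1 + 221.11x2 + 116.17x3 + 150.15x4 + 161.09x5 with:
  5.1x1 + 4.07x2 + 4.96x3 + 5.15x4 + 3.23x5 ≥ 12.05   (energy)
  123.8x2 + 119.8x5 ≥ 182.4   (oxygenate mass)
  67.4x1 + 113.7x2 + 64.8x3 + 91.7x4 + 117.4x5 ≥ 145.7   (octane-barrels)
  x1, x2, x3, x4, x5 ≥ 0.
At the optimum only raffinate, ethanol are positive (MTBE, straight-run naphtha, FCC naphtha = 0). The energy and oxygenate mass requirements are met with equality.
Optimal quantities: raffinate = 1.3985 barrels, ethanol = 1.5225 barrels.
Total cost: 102.81·1.3985 + 161.09·1.5225 = 389.0393.

$389.04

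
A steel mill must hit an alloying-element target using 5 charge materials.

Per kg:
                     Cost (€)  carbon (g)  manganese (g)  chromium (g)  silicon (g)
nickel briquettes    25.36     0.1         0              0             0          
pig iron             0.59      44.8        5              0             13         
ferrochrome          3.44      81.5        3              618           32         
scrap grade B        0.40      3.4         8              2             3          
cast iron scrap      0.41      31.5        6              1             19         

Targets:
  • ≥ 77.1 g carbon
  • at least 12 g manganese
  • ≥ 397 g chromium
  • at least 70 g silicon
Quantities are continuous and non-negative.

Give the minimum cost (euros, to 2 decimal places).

€3.27

Let x1 = kg of nickel briquettes, x2 = kg of pig iron, x3 = kg of ferrochrome, x4 = kg of scrap grade B, x5 = kg of cast iron scrap.
Minimize 25.36x1 + 0.59x2 + 3.44x3 + 0.4x4 + 0.41x5 with:
  0.1x1 + 44.8x2 + 81.5x3 + 3.4x4 + 31.5x5 ≥ 77.1   (carbon)
  5x2 + 3x3 + 8x4 + 6x5 ≥ 12   (manganese)
  618x3 + 2x4 + 1x5 ≥ 397   (chromium)
  13x2 + 32x3 + 3x4 + 19x5 ≥ 70   (silicon)
  x1, x2, x3, x4, x5 ≥ 0.
The cheapest feasible vertex uses only ferrochrome, cast iron scrap; nickel briquettes, pig iron, scrap grade B are not used. Binding constraints: chromium and silicon.
Optimal quantities: ferrochrome = 0.6382 kg, cast iron scrap = 2.609 kg.
Objective = 3.44·0.6382 + 0.41·2.609 = 3.2651.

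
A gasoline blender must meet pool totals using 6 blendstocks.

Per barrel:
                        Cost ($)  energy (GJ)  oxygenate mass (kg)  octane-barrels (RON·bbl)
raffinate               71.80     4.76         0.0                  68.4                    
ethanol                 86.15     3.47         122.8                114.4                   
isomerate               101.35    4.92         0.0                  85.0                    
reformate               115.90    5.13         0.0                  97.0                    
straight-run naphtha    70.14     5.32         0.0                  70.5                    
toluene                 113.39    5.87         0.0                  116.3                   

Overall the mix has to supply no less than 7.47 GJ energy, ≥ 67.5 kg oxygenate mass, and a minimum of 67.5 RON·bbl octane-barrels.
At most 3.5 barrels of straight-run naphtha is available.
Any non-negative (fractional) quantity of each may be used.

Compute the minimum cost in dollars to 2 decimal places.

$120.69

Set it up as a linear program. Let x1 = barrels of raffinate, x2 = barrels of ethanol, x3 = barrels of isomerate, x4 = barrels of reformate, x5 = barrels of straight-run naphtha, x6 = barrels of toluene.
Minimize 71.8x1 + 86.15x2 + 101.35x3 + 115.9x4 + 70.14x5 + 113.39x6 s.t.:
  4.76x1 + 3.47x2 + 4.92x3 + 5.13x4 + 5.32x5 + 5.87x6 ≥ 7.47   (energy)
  122.8x2 ≥ 67.5   (oxygenate mass)
  68.4x1 + 114.4x2 + 85x3 + 97x4 + 70.5x5 + 116.3x6 ≥ 67.5   (octane-barrels)
  x5 ≤ 3.5
  x1, x2, x3, x4, x5, x6 ≥ 0.
At the optimum only ethanol, straight-run naphtha are positive (raffinate, isomerate, reformate, toluene = 0). Binding constraints: energy and oxygenate mass.
That vertex is x2 = 0.54967, x5 = 1.0456.
Total cost: 86.15·0.54967 + 70.14·1.0456 = 120.6925.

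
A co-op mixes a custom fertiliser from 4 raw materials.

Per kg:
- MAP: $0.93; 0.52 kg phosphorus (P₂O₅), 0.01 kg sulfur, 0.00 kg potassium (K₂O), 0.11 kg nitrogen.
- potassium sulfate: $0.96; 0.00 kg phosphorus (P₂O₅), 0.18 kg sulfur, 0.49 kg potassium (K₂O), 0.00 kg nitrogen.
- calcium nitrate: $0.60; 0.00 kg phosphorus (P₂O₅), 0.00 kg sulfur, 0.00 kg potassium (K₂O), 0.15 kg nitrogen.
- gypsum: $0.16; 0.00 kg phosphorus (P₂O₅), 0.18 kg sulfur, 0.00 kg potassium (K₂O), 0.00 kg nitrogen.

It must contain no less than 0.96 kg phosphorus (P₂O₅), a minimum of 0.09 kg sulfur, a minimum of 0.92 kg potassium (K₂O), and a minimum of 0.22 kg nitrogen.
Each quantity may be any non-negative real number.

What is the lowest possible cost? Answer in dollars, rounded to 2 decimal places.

This is a linear program. Let x1 = kg of MAP, x2 = kg of potassium sulfate, x3 = kg of calcium nitrate, x4 = kg of gypsum.
min 0.93x1 + 0.96x2 + 0.6x3 + 0.16x4 with:
  0.52x1 ≥ 0.96   (phosphorus (P₂O₅))
  0.01x1 + 0.18x2 + 0.18x4 ≥ 0.09   (sulfur)
  0.49x2 ≥ 0.92   (potassium (K₂O))
  0.11x1 + 0.15x3 ≥ 0.22   (nitrogen)
  x1, x2, x3, x4 ≥ 0.
The optimal basis is {MAP, potassium sulfate, calcium nitrate}; gypsum drops out. There the phosphorus (P₂O₅), potassium (K₂O), nitrogen constraints are tight.
So MAP = 1.846 kg, potassium sulfate = 1.878 kg, calcium nitrate = 0.1128 kg.
Hence cost = 0.93·1.846 + 0.96·1.878 + 0.6·0.1128 = $3.5873.

$3.59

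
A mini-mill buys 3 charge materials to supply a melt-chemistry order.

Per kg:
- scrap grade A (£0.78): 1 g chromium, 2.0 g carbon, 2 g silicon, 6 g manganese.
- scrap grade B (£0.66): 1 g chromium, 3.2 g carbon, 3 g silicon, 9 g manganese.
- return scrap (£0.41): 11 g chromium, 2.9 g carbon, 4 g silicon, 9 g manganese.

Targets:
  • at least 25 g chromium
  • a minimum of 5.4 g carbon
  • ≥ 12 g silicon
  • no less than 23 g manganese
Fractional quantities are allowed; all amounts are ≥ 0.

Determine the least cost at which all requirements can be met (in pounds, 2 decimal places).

This is a linear program. Let x1 = kg of scrap grade A, x2 = kg of scrap grade B, x3 = kg of return scrap.
Minimise 0.78x1 + 0.66x2 + 0.41x3 subject to:
  1x1 + 1x2 + 11x3 ≥ 25   (chromium)
  2x1 + 3.2x2 + 2.9x3 ≥ 5.4   (carbon)
  2x1 + 3x2 + 4x3 ≥ 12   (silicon)
  6x1 + 9x2 + 9x3 ≥ 23   (manganese)
  x1, x2, x3 ≥ 0.
The optimal basis is {return scrap}; scrap grade A, scrap grade B drop out. The silicon requirement is met with equality.
Optimal quantities: return scrap = 3 kg.
Cost = 0.41·3 = 1.2300.

£1.23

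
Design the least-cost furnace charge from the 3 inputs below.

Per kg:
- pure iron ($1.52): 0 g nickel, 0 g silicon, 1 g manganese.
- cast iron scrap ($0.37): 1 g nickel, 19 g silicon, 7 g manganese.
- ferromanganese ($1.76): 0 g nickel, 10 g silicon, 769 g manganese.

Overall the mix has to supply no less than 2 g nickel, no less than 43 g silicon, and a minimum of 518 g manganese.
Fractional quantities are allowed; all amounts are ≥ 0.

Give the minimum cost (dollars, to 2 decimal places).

Let x1 = kg of pure iron, x2 = kg of cast iron scrap, x3 = kg of ferromanganese.
min 1.52x1 + 0.37x2 + 1.76x3 subject to:
  1x2 ≥ 2   (nickel)
  19x2 + 10x3 ≥ 43   (silicon)
  1x1 + 7x2 + 769x3 ≥ 518   (manganese)
  x1, x2, x3 ≥ 0.
The cheapest feasible vertex uses only cast iron scrap, ferromanganese; pure iron is not used. Binding constraints: nickel and manganese.
That vertex is x2 = 2, x3 = 0.6554.
Hence cost = 0.37·2 + 1.76·0.6554 = $1.8935.

$1.89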